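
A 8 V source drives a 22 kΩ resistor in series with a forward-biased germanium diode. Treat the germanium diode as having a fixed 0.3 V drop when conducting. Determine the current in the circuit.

I ≈ 0.35 mA

KVL around the loop: 8 = V_D + I·R = 0.3 + I × 22 kΩ.
So I = (8 − 0.3) / 22 kΩ = 7.7 / 22 = 0.35 mA.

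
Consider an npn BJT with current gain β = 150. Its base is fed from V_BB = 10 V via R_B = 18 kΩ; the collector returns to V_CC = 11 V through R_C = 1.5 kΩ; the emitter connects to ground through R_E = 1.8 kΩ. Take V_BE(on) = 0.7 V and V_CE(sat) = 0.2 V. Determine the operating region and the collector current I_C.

saturation; I_C ≈ 3.2 mA

Assume active: I_B = (10 − 0.7)/(18 + 151×1.8) = 0.0321 mA, I_C = β·I_B = 4.81 mA.
Then V_CE = 11 − 4.81×1.5 − 4.85×1.8 = -4.94 V < 0.2 V — the active assumption fails.
Re-solve with V_CE = 0.2 V. KCL at the emitter: V_E/R_E = (V_BB−0.7−V_E)/R_B + (V_CC−0.2−V_E)/R_C, giving V_E = 6.04 V.
I_C = (V_CC − 0.2 − V_E)/R_C = (10.8 − 6.04)/1.5 = 3.17 mA.
Check: I_B = (9.3 − 6.04)/18 = 0.181 mA, and β·I_B = 27.2 mA > I_C, confirming saturation.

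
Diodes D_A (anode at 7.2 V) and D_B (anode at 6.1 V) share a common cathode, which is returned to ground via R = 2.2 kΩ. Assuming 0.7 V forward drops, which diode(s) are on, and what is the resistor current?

Assume both conduct. Then node N would need to be at both 7.2−0.7 = 6.5 V and 6.1−0.7 = 5.4 V, which is impossible.
Assume only D_A conducts: V_N = 7.2 − 0.7 = 6.5 V, so I_R = 6.5/2.2 = 2.95 mA.
Check D_B: its anode-to-cathode voltage is 6.1 − 6.5 = -0.4 V < 0.7 V, so it is off. The assumption is consistent.

Only D_A conducts; I_R ≈ 3 mA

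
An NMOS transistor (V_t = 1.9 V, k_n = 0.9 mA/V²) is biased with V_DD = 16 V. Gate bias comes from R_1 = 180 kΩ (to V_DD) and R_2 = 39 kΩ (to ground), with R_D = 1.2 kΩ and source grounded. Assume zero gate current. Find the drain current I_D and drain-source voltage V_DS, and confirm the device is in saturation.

V_G = V_DD·R_2/(R_1+R_2) = 16×39/219 = 2.85 V. With the source grounded, V_GS = V_G = 2.85 V.
Assume saturation: I_D = (k_n/2)(V_GS − V_t)² = (0.9/2)×(2.85 − 1.9)² = 0.45×0.949² = 0.406 mA.
V_DS = V_DD − I_D·R_D = 16 − 0.406×1.2 = 15.5 V.
Saturation requires V_DS ≥ V_GS − V_t = 0.949 V; 15.5 ≥ 0.949 ✓.

I_D ≈ 0.41 mA, V_DS ≈ 16 V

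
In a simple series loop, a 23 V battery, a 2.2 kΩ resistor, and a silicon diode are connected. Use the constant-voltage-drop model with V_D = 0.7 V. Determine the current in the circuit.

KVL around the loop: 23 = V_D + I·R = 0.7 + I × 2.2 kΩ.
So I = (23 − 0.7) / 2.2 kΩ = 22.3 / 2.2 = 10.1 mA.

I ≈ 10 mA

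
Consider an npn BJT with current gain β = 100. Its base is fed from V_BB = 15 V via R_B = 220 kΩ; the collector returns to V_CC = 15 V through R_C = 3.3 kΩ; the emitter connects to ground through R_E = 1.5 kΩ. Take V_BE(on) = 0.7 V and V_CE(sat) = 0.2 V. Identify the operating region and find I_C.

Assume active: I_B = (15 − 0.7)/(220 + 101×1.5) = 0.0385 mA, I_C = β·I_B = 3.85 mA.
Then V_CE = 15 − 3.85×3.3 − 3.89×1.5 = -3.53 V < 0.2 V — the active assumption fails.
Re-solve with V_CE = 0.2 V. KCL at the emitter: V_E/R_E = (V_BB−0.7−V_E)/R_B + (V_CC−0.2−V_E)/R_C, giving V_E = 4.67 V.
I_C = (V_CC − 0.2 − V_E)/R_C = (14.8 − 4.67)/3.3 = 3.07 mA.
Check: I_B = (14.3 − 4.67)/220 = 0.0438 mA, and β·I_B = 4.38 mA > I_C, confirming saturation.

saturation; I_C ≈ 3.1 mA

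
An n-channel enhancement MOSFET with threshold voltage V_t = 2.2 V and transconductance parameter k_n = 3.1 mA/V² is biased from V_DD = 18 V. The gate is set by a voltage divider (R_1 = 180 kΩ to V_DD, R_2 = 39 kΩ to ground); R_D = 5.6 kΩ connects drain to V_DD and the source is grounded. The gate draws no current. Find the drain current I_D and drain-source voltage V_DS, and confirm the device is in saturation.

V_G = V_DD·R_2/(R_1+R_2) = 18×39/219 = 3.21 V. With the source grounded, V_GS = V_G = 3.21 V.
Assume saturation: I_D = (k_n/2)(V_GS − V_t)² = (3.1/2)×(3.21 − 2.2)² = 1.55×1.01² = 1.57 mA.
V_DS = V_DD − I_D·R_D = 18 − 1.57×5.6 = 9.22 V.
Saturation requires V_DS ≥ V_GS − V_t = 1.01 V; 9.22 ≥ 1.01 ✓.

I_D ≈ 1.6 mA, V_DS ≈ 9.2 V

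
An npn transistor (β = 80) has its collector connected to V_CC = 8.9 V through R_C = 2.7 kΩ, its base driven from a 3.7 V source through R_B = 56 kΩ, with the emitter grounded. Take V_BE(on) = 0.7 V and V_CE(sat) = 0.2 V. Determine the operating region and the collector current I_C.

Assume active: I_B = (3.7 − 0.7)/56 = 0.0536 mA, giving I_C = β·I_B = 4.29 mA.
But then V_CE = 8.9 − 4.29×2.7 = -2.67 V < V_CE(sat) = 0.2 V — impossible in the active region.
So the transistor is saturated. With V_CE = 0.2 V, I_C = (V_CC − 0.2)/R_C = 8.7/2.7 = 3.22 mA.
Check: β·I_B = 4.29 mA > I_C = 3.22 mA, confirming saturation.

saturation; I_C ≈ 3.2 mA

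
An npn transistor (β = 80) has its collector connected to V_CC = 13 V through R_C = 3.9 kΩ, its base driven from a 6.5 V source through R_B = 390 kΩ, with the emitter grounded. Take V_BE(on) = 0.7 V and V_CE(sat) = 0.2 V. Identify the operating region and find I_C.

active; I_C ≈ 1.2 mA

Assume active. Base-emitter loop: I_B = (V_BB − V_BE)/R_B = (6.5 − 0.7)/390 = 0.0149 mA.
I_C = β·I_B = 80×0.0149 = 1.19 mA.
V_CE = V_CC − I_C·R_C = 13 − 1.19×3.9 = 8.36 V > V_CE(sat), so the active-region assumption holds.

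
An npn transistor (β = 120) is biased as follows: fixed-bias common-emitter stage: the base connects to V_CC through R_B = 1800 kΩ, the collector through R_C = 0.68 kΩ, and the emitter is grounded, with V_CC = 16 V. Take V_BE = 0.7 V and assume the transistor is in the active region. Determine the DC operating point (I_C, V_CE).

I_C ≈ 1 mA, V_CE ≈ 15 V

Base loop: V_CC = I_B·R_B + V_BE, so I_B = (16 − 0.7)/1800 kΩ = 0.0085 mA.
In the active region I_C = β·I_B = 120 × 0.0085 = 1.02 mA.
Collector loop: V_CE = V_CC − I_C·R_C = 16 − 1.02×0.68 = 15.3 V.
Since V_CE = 15.3 V > V_CE(sat) ≈ 0.2 V, the transistor is in the active region as assumed.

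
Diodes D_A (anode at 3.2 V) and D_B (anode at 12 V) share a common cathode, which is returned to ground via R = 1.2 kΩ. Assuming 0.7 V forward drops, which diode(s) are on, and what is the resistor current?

Assume both conduct. Then node N would need to be at both 3.2−0.7 = 2.5 V and 12−0.7 = 11.3 V, which is impossible.
Assume only D_B conducts: V_N = 12 − 0.7 = 11.3 V, so I_R = 11.3/1.2 = 9.42 mA.
Check D_A: its anode-to-cathode voltage is 3.2 − 11.3 = -8.1 V < 0.7 V, so it is off. The assumption is consistent.

Only D_B conducts; I_R ≈ 9.4 mA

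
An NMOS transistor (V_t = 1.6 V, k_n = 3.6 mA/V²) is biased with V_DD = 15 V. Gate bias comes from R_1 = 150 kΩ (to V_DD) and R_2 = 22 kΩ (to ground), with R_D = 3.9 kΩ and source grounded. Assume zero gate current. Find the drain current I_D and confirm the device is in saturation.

V_G = V_DD·R_2/(R_1+R_2) = 15×22/172 = 1.92 V. With the source grounded, V_GS = V_G = 1.92 V.
Assume saturation: I_D = (k_n/2)(V_GS − V_t)² = (3.6/2)×(1.92 − 1.6)² = 1.8×0.319² = 0.183 mA.
V_DS = V_DD − I_D·R_D = 15 − 0.183×3.9 = 14.3 V.
Saturation requires V_DS ≥ V_GS − V_t = 0.319 V; 14.3 ≥ 0.319 ✓.

I_D ≈ 0.18 mA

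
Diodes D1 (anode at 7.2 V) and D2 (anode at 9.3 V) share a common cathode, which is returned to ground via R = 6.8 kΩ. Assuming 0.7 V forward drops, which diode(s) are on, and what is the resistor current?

Assume both conduct. Then node N would need to be at both 7.2−0.7 = 6.5 V and 9.3−0.7 = 8.6 V, which is impossible.
Assume only D2 conducts: V_N = 9.3 − 0.7 = 8.6 V, so I_R = 8.6/6.8 = 1.26 mA.
Check D1: its anode-to-cathode voltage is 7.2 − 8.6 = -1.4 V < 0.7 V, so it is off. The assumption is consistent.

Only D2 conducts; I_R ≈ 1.3 mA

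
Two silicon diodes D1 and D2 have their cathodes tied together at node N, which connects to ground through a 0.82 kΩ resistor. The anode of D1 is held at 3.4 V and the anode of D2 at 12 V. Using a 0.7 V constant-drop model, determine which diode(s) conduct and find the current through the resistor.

Assume both conduct. Then node N would need to be at both 3.4−0.7 = 2.7 V and 12−0.7 = 11.3 V, which is impossible.
Assume only D2 conducts: V_N = 12 − 0.7 = 11.3 V, so I_R = 11.3/0.82 = 13.8 mA.
Check D1: its anode-to-cathode voltage is 3.4 − 11.3 = -7.9 V < 0.7 V, so it is off. The assumption is consistent.

Only D2 conducts; I_R ≈ 14 mA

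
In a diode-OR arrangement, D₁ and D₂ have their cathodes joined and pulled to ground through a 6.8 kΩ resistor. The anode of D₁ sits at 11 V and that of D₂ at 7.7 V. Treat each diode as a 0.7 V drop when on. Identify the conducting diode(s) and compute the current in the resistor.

Assume both conduct. Then node N would need to be at both 11−0.7 = 10.3 V and 7.7−0.7 = 7 V, which is impossible.
Assume only D₁ conducts: V_N = 11 − 0.7 = 10.3 V, so I_R = 10.3/6.8 = 1.51 mA.
Check D₂: its anode-to-cathode voltage is 7.7 − 10.3 = -2.6 V < 0.7 V, so it is off. The assumption is consistent.

Only D₁ conducts; I_R ≈ 1.5 mA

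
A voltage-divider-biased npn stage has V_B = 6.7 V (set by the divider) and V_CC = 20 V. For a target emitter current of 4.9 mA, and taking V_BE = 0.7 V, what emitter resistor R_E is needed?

V_E = V_B − V_BE = 6.7 − 0.7 = 6 V.
R_E = V_E / I_E = 6 / 4.9 = 1.22 kΩ.

R_E ≈ 1.2 kΩ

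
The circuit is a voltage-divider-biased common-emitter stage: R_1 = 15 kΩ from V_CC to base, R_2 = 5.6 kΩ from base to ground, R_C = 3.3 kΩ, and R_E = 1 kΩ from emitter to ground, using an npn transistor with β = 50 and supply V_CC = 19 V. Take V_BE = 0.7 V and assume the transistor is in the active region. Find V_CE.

Thevenize the base divider: V_Th = V_CC·R_2/(R_1+R_2) = 19×5.6/20.6 = 5.17 V, R_Th = R_1‖R_2 = 4.08 kΩ.
Base-emitter loop: V_Th = I_B·R_Th + V_BE + (β+1)I_B·R_E, so I_B = (5.17 − 0.7) / (4.08 + 51×1) = 0.0811 mA.
I_C = β·I_B = 50×0.0811 = 4.05 mA, and I_E = (β+1)I_B = 4.13 mA.
V_CE = V_CC − I_C·R_C − I_E·R_E = 19 − 4.05×3.3 − 4.13×1 = 1.49 V.
V_CE = 1.49 V > 0.2 V confirms active-region operation.

V_CE ≈ 1.5 V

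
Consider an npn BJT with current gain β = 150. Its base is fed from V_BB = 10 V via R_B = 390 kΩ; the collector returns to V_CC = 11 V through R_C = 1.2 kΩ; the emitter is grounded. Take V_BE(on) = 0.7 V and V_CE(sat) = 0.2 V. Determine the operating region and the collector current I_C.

active; I_C ≈ 3.6 mA

Assume active. Base-emitter loop: I_B = (V_BB − V_BE)/R_B = (10 − 0.7)/390 = 0.0238 mA.
I_C = β·I_B = 150×0.0238 = 3.58 mA.
V_CE = V_CC − I_C·R_C = 11 − 3.58×1.2 = 6.71 V > V_CE(sat), so the active-region assumption holds.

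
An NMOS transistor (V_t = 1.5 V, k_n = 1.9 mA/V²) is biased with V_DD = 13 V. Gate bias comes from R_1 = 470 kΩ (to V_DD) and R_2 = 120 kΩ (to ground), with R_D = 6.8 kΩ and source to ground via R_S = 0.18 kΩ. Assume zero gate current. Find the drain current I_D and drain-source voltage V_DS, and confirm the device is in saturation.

I_D ≈ 0.91 mA, V_DS ≈ 6.6 V

V_G = V_DD·R_2/(R_1+R_2) = 13×120/590 = 2.64 V.
Assume saturation: I_D = (k_n/2)(V_GS − V_t)² with V_GS = V_G − I_D·R_S = 2.64 − 0.18·I_D.
Substituting gives 0.0308·I_D² − 1.39·I_D + 1.24 = 0, with roots I_D = 0.912 or 44.3 mA.
The root I_D = 44.3 mA gives V_GS = -5.33 V ≤ V_t, so take I_D = 0.912 mA.
Then V_GS = 2.48 V and V_DS = V_DD − I_D(R_D+R_S) = 13 − 0.912×6.98 = 6.63 V.
Saturation requires V_DS ≥ V_GS − V_t = 0.98 V; 6.63 ≥ 0.98 ✓.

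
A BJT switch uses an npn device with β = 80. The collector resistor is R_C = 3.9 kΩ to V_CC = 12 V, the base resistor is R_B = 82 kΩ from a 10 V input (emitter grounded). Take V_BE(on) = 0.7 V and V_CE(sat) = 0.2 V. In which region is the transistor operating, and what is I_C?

Assume active: I_B = (10 − 0.7)/82 = 0.113 mA, giving I_C = β·I_B = 9.07 mA.
But then V_CE = 12 − 9.07×3.9 = -23.4 V < V_CE(sat) = 0.2 V — impossible in the active region.
So the transistor is saturated. With V_CE = 0.2 V, I_C = (V_CC − 0.2)/R_C = 11.8/3.9 = 3.03 mA.
Check: β·I_B = 9.07 mA > I_C = 3.03 mA, confirming saturation.

saturation; I_C ≈ 3 mA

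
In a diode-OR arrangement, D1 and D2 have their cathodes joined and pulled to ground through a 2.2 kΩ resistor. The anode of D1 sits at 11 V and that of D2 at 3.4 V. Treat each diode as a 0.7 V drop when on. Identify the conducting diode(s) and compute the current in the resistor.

Assume both conduct. Then node N would need to be at both 11−0.7 = 10.3 V and 3.4−0.7 = 2.7 V, which is impossible.
Assume only D1 conducts: V_N = 11 − 0.7 = 10.3 V, so I_R = 10.3/2.2 = 4.68 mA.
Check D2: its anode-to-cathode voltage is 3.4 − 10.3 = -6.9 V < 0.7 V, so it is off. The assumption is consistent.

Only D1 conducts; I_R ≈ 4.7 mA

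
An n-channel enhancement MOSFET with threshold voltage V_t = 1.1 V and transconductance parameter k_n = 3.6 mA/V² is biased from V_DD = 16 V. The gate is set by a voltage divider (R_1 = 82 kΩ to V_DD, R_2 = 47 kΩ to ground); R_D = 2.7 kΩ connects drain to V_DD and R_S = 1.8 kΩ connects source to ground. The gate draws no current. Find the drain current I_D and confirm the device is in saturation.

V_G = V_DD·R_2/(R_1+R_2) = 16×47/129 = 5.83 V.
Assume saturation: I_D = (k_n/2)(V_GS − V_t)² with V_GS = V_G − I_D·R_S = 5.83 − 1.8·I_D.
Substituting gives 5.83·I_D² − 31.6·I_D + 40.3 = 0, with roots I_D = 2.04 or 3.39 mA.
The root I_D = 3.39 mA gives V_GS = -0.272 V ≤ V_t, so take I_D = 2.04 mA.
Then V_GS = 2.16 V and V_DS = V_DD − I_D(R_D+R_S) = 16 − 2.04×4.5 = 6.84 V.
Saturation requires V_DS ≥ V_GS − V_t = 1.06 V; 6.84 ≥ 1.06 ✓.

I_D ≈ 2 mA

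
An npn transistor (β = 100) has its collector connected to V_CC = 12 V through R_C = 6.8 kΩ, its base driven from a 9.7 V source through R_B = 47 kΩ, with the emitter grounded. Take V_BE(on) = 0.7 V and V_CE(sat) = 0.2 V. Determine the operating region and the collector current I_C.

saturation; I_C ≈ 1.7 mA

Assume active: I_B = (9.7 − 0.7)/47 = 0.191 mA, giving I_C = β·I_B = 19.1 mA.
But then V_CE = 12 − 19.1×6.8 = -118 V < V_CE(sat) = 0.2 V — impossible in the active region.
So the transistor is saturated. With V_CE = 0.2 V, I_C = (V_CC − 0.2)/R_C = 11.8/6.8 = 1.74 mA.
Check: β·I_B = 19.1 mA > I_C = 1.74 mA, confirming saturation.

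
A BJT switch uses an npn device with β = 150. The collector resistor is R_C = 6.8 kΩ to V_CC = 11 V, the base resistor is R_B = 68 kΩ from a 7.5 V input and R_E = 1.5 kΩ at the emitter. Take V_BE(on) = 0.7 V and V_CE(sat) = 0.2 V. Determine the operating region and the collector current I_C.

Assume active: I_B = (7.5 − 0.7)/(68 + 151×1.5) = 0.0231 mA, I_C = β·I_B = 3.46 mA.
Then V_CE = 11 − 3.46×6.8 − 3.49×1.5 = -17.8 V < 0.2 V — the active assumption fails.
Re-solve with V_CE = 0.2 V. KCL at the emitter: V_E/R_E = (V_BB−0.7−V_E)/R_B + (V_CC−0.2−V_E)/R_C, giving V_E = 2.04 V.
I_C = (V_CC − 0.2 − V_E)/R_C = (10.8 − 2.04)/6.8 = 1.29 mA.
Check: I_B = (6.8 − 2.04)/68 = 0.07 mA, and β·I_B = 10.5 mA > I_C, confirming saturation.

saturation; I_C ≈ 1.3 mA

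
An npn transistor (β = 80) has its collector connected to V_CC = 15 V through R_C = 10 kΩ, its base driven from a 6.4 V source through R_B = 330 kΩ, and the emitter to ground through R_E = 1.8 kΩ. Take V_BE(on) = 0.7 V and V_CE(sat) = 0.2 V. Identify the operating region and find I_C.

Assume active. Base-emitter loop: I_B = (V_BB − V_BE)/(R_B + (β+1)R_E) = (6.4 − 0.7)/(330 + 81×1.8) = 0.012 mA.
I_C = β·I_B = 80×0.012 = 0.958 mA.
V_CE = V_CC − I_C·R_C − I_E·R_E = 15 − 0.958×10 − 0.97×1.8 = 3.67 V > V_CE(sat), so the active-region assumption holds.

active; I_C ≈ 0.96 mA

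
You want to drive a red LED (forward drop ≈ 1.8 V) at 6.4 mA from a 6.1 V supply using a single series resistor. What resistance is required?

R ≈ 0.67 kΩ

The resistor drops V_S − V_D = 6.1 − 1.8 = 4.3 V at 6.4 mA.
R = 4.3 V / 6.4 mA = 0.672 kΩ.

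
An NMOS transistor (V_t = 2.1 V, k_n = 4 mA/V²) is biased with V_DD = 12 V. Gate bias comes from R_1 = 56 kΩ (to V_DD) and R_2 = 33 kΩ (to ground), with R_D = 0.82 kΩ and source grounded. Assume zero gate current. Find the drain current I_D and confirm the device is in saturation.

V_G = V_DD·R_2/(R_1+R_2) = 12×33/89 = 4.45 V. With the source grounded, V_GS = V_G = 4.45 V.
Assume saturation: I_D = (k_n/2)(V_GS − V_t)² = (4/2)×(4.45 − 2.1)² = 2×2.35² = 11 mA.
V_DS = V_DD − I_D·R_D = 12 − 11×0.82 = 2.95 V.
Saturation requires V_DS ≥ V_GS − V_t = 2.35 V; 2.95 ≥ 2.35 ✓.

I_D ≈ 11 mA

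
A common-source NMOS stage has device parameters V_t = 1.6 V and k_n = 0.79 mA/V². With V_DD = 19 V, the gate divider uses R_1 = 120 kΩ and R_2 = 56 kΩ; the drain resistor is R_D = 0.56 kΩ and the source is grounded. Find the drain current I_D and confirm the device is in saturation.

V_G = V_DD·R_2/(R_1+R_2) = 19×56/176 = 6.05 V. With the source grounded, V_GS = V_G = 6.05 V.
Assume saturation: I_D = (k_n/2)(V_GS − V_t)² = (0.79/2)×(6.05 − 1.6)² = 0.395×4.45² = 7.81 mA.
V_DS = V_DD − I_D·R_D = 19 − 7.81×0.56 = 14.6 V.
Saturation requires V_DS ≥ V_GS − V_t = 4.45 V; 14.6 ≥ 4.45 ✓.

I_D ≈ 7.8 mA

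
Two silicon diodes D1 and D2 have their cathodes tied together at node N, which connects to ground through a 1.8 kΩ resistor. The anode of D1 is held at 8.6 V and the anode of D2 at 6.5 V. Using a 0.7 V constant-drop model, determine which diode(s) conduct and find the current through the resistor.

Assume both conduct. Then node N would need to be at both 8.6−0.7 = 7.9 V and 6.5−0.7 = 5.8 V, which is impossible.
Assume only D1 conducts: V_N = 8.6 − 0.7 = 7.9 V, so I_R = 7.9/1.8 = 4.39 mA.
Check D2: its anode-to-cathode voltage is 6.5 − 7.9 = -1.4 V < 0.7 V, so it is off. The assumption is consistent.

Only D1 conducts; I_R ≈ 4.4 mA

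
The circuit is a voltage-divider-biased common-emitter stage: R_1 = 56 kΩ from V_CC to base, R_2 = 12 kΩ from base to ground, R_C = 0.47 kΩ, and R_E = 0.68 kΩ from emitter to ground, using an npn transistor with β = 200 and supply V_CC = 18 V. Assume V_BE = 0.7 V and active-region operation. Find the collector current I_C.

Thevenize the base divider: V_Th = V_CC·R_2/(R_1+R_2) = 18×12/68 = 3.18 V, R_Th = R_1‖R_2 = 9.88 kΩ.
Base-emitter loop: V_Th = I_B·R_Th + V_BE + (β+1)I_B·R_E, so I_B = (3.18 − 0.7) / (9.88 + 201×0.68) = 0.0169 mA.
I_C = β·I_B = 200×0.0169 = 3.38 mA, and I_E = (β+1)I_B = 3.4 mA.
V_CE = V_CC − I_C·R_C − I_E·R_E = 18 − 3.38×0.47 − 3.4×0.68 = 14.1 V.
V_CE = 14.1 V > 0.2 V confirms active-region operation.

I_C ≈ 3.4 mA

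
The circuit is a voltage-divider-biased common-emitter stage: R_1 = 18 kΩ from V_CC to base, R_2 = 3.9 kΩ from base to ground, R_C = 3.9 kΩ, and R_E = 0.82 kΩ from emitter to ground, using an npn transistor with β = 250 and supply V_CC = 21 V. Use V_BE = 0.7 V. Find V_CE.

V_CE ≈ 3.8 V

Thevenize the base divider: V_Th = V_CC·R_2/(R_1+R_2) = 21×3.9/21.9 = 3.74 V, R_Th = R_1‖R_2 = 3.21 kΩ.
Base-emitter loop: V_Th = I_B·R_Th + V_BE + (β+1)I_B·R_E, so I_B = (3.74 − 0.7) / (3.21 + 251×0.82) = 0.0145 mA.
I_C = β·I_B = 250×0.0145 = 3.64 mA, and I_E = (β+1)I_B = 3.65 mA.
V_CE = V_CC − I_C·R_C − I_E·R_E = 21 − 3.64×3.9 − 3.65×0.82 = 3.83 V.
V_CE = 3.83 V > 0.2 V confirms active-region operation.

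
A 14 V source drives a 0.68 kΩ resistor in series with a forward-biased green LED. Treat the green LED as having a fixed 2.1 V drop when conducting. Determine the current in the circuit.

KVL around the loop: 14 = V_D + I·R = 2.1 + I × 0.68 kΩ.
So I = (14 − 2.1) / 0.68 kΩ = 11.9 / 0.68 = 17.5 mA.

I ≈ 18 mA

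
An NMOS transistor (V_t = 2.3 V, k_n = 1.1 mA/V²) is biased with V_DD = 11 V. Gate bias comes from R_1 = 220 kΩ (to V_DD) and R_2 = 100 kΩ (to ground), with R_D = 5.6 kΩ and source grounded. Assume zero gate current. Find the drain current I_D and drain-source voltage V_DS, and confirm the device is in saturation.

I_D ≈ 0.71 mA, V_DS ≈ 7 V

V_G = V_DD·R_2/(R_1+R_2) = 11×100/320 = 3.44 V. With the source grounded, V_GS = V_G = 3.44 V.
Assume saturation: I_D = (k_n/2)(V_GS − V_t)² = (1.1/2)×(3.44 − 2.3)² = 0.55×1.14² = 0.712 mA.
V_DS = V_DD − I_D·R_D = 11 − 0.712×5.6 = 7.01 V.
Saturation requires V_DS ≥ V_GS − V_t = 1.14 V; 7.01 ≥ 1.14 ✓.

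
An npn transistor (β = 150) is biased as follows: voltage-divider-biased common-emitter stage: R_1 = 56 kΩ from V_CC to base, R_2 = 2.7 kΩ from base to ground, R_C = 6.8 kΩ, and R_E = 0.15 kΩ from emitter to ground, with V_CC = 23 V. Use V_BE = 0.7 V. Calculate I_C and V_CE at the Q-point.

I_C ≈ 2.1 mA, V_CE ≈ 8.2 V

Thevenize the base divider: V_Th = V_CC·R_2/(R_1+R_2) = 23×2.7/58.7 = 1.06 V, R_Th = R_1‖R_2 = 2.58 kΩ.
Base-emitter loop: V_Th = I_B·R_Th + V_BE + (β+1)I_B·R_E, so I_B = (1.06 − 0.7) / (2.58 + 151×0.15) = 0.0142 mA.
I_C = β·I_B = 150×0.0142 = 2.13 mA, and I_E = (β+1)I_B = 2.14 mA.
V_CE = V_CC − I_C·R_C − I_E·R_E = 23 − 2.13×6.8 − 2.14×0.15 = 8.21 V.
V_CE = 8.21 V > 0.2 V confirms active-region operation.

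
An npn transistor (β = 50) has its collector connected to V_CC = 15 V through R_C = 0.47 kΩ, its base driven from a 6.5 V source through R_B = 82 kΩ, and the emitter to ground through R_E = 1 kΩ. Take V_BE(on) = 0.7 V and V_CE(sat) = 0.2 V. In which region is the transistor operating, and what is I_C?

active; I_C ≈ 2.2 mA

Assume active. Base-emitter loop: I_B = (V_BB − V_BE)/(R_B + (β+1)R_E) = (6.5 − 0.7)/(82 + 51×1) = 0.0436 mA.
I_C = β·I_B = 50×0.0436 = 2.18 mA.
V_CE = V_CC − I_C·R_C − I_E·R_E = 15 − 2.18×0.47 − 2.22×1 = 11.8 V > V_CE(sat), so the active-region assumption holds.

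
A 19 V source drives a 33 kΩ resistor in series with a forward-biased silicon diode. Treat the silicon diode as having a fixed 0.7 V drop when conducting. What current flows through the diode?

I ≈ 0.55 mA

KVL around the loop: 19 = V_D + I·R = 0.7 + I × 33 kΩ.
So I = (19 − 0.7) / 33 kΩ = 18.3 / 33 = 0.555 mA.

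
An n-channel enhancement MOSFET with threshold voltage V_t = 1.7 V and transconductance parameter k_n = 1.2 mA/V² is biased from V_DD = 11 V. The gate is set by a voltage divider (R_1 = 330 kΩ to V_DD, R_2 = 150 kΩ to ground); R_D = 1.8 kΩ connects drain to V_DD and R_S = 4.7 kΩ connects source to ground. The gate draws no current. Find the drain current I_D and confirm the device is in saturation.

V_G = V_DD·R_2/(R_1+R_2) = 11×150/480 = 3.44 V.
Assume saturation: I_D = (k_n/2)(V_GS − V_t)² with V_GS = V_G − I_D·R_S = 3.44 − 4.7·I_D.
Substituting gives 13.3·I_D² − 10.8·I_D + 1.81 = 0, with roots I_D = 0.236 or 0.579 mA.
The root I_D = 0.579 mA gives V_GS = 0.718 V ≤ V_t, so take I_D = 0.236 mA.
Then V_GS = 2.33 V and V_DS = V_DD − I_D(R_D+R_S) = 11 − 0.236×6.5 = 9.46 V.
Saturation requires V_DS ≥ V_GS − V_t = 0.627 V; 9.46 ≥ 0.627 ✓.

I_D ≈ 0.24 mA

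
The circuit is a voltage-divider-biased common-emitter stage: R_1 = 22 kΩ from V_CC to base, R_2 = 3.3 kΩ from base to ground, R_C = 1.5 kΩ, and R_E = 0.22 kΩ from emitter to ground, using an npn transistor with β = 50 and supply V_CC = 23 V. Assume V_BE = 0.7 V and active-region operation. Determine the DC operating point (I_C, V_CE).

I_C ≈ 8.2 mA, V_CE ≈ 8.9 V

Thevenize the base divider: V_Th = V_CC·R_2/(R_1+R_2) = 23×3.3/25.3 = 3 V, R_Th = R_1‖R_2 = 2.87 kΩ.
Base-emitter loop: V_Th = I_B·R_Th + V_BE + (β+1)I_B·R_E, so I_B = (3 − 0.7) / (2.87 + 51×0.22) = 0.163 mA.
I_C = β·I_B = 50×0.163 = 8.16 mA, and I_E = (β+1)I_B = 8.33 mA.
V_CE = V_CC − I_C·R_C − I_E·R_E = 23 − 8.16×1.5 − 8.33×0.22 = 8.93 V.
V_CE = 8.93 V > 0.2 V confirms active-region operation.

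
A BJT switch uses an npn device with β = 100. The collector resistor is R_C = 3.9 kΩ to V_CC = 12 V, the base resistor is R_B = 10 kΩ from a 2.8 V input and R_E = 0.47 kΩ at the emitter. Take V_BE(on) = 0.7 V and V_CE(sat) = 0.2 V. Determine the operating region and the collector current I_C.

Assume active: I_B = (2.8 − 0.7)/(10 + 101×0.47) = 0.0365 mA, I_C = β·I_B = 3.65 mA.
Then V_CE = 12 − 3.65×3.9 − 3.69×0.47 = -3.99 V < 0.2 V — the active assumption fails.
Re-solve with V_CE = 0.2 V. KCL at the emitter: V_E/R_E = (V_BB−0.7−V_E)/R_B + (V_CC−0.2−V_E)/R_C, giving V_E = 1.3 V.
I_C = (V_CC − 0.2 − V_E)/R_C = (11.8 − 1.3)/3.9 = 2.69 mA.
Check: I_B = (2.1 − 1.3)/10 = 0.0797 mA, and β·I_B = 7.97 mA > I_C, confirming saturation.

saturation; I_C ≈ 2.7 mA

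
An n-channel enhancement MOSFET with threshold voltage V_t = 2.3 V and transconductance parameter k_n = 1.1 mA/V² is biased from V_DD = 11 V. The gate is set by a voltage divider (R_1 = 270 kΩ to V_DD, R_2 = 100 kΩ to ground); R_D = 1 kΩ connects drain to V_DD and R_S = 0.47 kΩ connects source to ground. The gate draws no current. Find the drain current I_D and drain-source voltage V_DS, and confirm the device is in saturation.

V_G = V_DD·R_2/(R_1+R_2) = 11×100/370 = 2.97 V.
Assume saturation: I_D = (k_n/2)(V_GS − V_t)² with V_GS = V_G − I_D·R_S = 2.97 − 0.47·I_D.
Substituting gives 0.121·I_D² − 1.35·I_D + 0.249 = 0, with roots I_D = 0.188 or 10.9 mA.
The root I_D = 10.9 mA gives V_GS = -2.15 V ≤ V_t, so take I_D = 0.188 mA.
Then V_GS = 2.88 V and V_DS = V_DD − I_D(R_D+R_S) = 11 − 0.188×1.47 = 10.7 V.
Saturation requires V_DS ≥ V_GS − V_t = 0.585 V; 10.7 ≥ 0.585 ✓.

I_D ≈ 0.19 mA, V_DS ≈ 11 V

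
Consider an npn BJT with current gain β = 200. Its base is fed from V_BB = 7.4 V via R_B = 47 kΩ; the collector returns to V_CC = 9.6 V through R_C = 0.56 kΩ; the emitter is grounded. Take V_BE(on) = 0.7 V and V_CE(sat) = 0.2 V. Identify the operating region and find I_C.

saturation; I_C ≈ 17 mA

Assume active: I_B = (7.4 − 0.7)/47 = 0.143 mA, giving I_C = β·I_B = 28.5 mA.
But then V_CE = 9.6 − 28.5×0.56 = -6.37 V < V_CE(sat) = 0.2 V — impossible in the active region.
So the transistor is saturated. With V_CE = 0.2 V, I_C = (V_CC − 0.2)/R_C = 9.4/0.56 = 16.8 mA.
Check: β·I_B = 28.5 mA > I_C = 16.8 mA, confirming saturation.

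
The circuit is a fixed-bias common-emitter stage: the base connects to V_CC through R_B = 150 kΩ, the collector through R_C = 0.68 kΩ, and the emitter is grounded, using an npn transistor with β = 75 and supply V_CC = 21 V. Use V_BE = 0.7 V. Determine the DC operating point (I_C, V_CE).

I_C ≈ 10 mA, V_CE ≈ 14 V

Base loop: V_CC = I_B·R_B + V_BE, so I_B = (21 − 0.7)/150 kΩ = 0.135 mA.
In the active region I_C = β·I_B = 75 × 0.135 = 10.2 mA.
Collector loop: V_CE = V_CC − I_C·R_C = 21 − 10.2×0.68 = 14.1 V.
Since V_CE = 14.1 V > V_CE(sat) ≈ 0.2 V, the transistor is in the active region as assumed.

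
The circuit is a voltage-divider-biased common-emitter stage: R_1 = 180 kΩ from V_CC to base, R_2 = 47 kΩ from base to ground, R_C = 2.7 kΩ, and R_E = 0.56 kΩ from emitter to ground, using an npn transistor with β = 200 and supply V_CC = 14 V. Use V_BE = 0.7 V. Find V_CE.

Thevenize the base divider: V_Th = V_CC·R_2/(R_1+R_2) = 14×47/227 = 2.9 V, R_Th = R_1‖R_2 = 37.3 kΩ.
Base-emitter loop: V_Th = I_B·R_Th + V_BE + (β+1)I_B·R_E, so I_B = (2.9 − 0.7) / (37.3 + 201×0.56) = 0.0147 mA.
I_C = β·I_B = 200×0.0147 = 2.93 mA, and I_E = (β+1)I_B = 2.95 mA.
V_CE = V_CC − I_C·R_C − I_E·R_E = 14 − 2.93×2.7 − 2.95×0.56 = 4.42 V.
V_CE = 4.42 V > 0.2 V confirms active-region operation.

V_CE ≈ 4.4 V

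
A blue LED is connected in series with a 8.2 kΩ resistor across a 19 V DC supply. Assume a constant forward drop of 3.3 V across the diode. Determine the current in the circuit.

KVL around the loop: 19 = V_D + I·R = 3.3 + I × 8.2 kΩ.
So I = (19 − 3.3) / 8.2 kΩ = 15.7 / 8.2 = 1.91 mA.

I ≈ 1.9 mA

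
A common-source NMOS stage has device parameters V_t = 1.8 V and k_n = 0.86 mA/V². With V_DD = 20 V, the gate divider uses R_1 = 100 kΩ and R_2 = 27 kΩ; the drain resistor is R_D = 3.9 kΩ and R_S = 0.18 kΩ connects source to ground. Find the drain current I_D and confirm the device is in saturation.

V_G = V_DD·R_2/(R_1+R_2) = 20×27/127 = 4.25 V.
Assume saturation: I_D = (k_n/2)(V_GS − V_t)² with V_GS = V_G − I_D·R_S = 4.25 − 0.18·I_D.
Substituting gives 0.0139·I_D² − 1.38·I_D + 2.59 = 0, with roots I_D = 1.91 or 97.1 mA.
The root I_D = 97.1 mA gives V_GS = -13.2 V ≤ V_t, so take I_D = 1.91 mA.
Then V_GS = 3.91 V and V_DS = V_DD − I_D(R_D+R_S) = 20 − 1.91×4.08 = 12.2 V.
Saturation requires V_DS ≥ V_GS − V_t = 2.11 V; 12.2 ≥ 2.11 ✓.

I_D ≈ 1.9 mA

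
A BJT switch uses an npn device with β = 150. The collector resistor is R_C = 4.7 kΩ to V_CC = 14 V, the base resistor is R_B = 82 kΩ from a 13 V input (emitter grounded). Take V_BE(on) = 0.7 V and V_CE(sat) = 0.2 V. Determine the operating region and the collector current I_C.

Assume active: I_B = (13 − 0.7)/82 = 0.15 mA, giving I_C = β·I_B = 22.5 mA.
But then V_CE = 14 − 22.5×4.7 = -91.8 V < V_CE(sat) = 0.2 V — impossible in the active region.
So the transistor is saturated. With V_CE = 0.2 V, I_C = (V_CC − 0.2)/R_C = 13.8/4.7 = 2.94 mA.
Check: β·I_B = 22.5 mA > I_C = 2.94 mA, confirming saturation.

saturation; I_C ≈ 2.9 mA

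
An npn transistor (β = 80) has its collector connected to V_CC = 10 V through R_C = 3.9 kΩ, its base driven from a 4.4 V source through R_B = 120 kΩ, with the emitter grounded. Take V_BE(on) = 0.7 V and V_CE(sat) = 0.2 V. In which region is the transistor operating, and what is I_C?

Assume active. Base-emitter loop: I_B = (V_BB − V_BE)/R_B = (4.4 − 0.7)/120 = 0.0308 mA.
I_C = β·I_B = 80×0.0308 = 2.47 mA.
V_CE = V_CC − I_C·R_C = 10 − 2.47×3.9 = 0.38 V > V_CE(sat), so the active-region assumption holds.

active; I_C ≈ 2.5 mA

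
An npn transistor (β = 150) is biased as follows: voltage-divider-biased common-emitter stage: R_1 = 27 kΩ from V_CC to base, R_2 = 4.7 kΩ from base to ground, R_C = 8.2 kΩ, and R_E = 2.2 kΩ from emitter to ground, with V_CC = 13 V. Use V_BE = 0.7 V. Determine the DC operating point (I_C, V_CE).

I_C ≈ 0.55 mA, V_CE ≈ 7.3 V

Thevenize the base divider: V_Th = V_CC·R_2/(R_1+R_2) = 13×4.7/31.7 = 1.93 V, R_Th = R_1‖R_2 = 4 kΩ.
Base-emitter loop: V_Th = I_B·R_Th + V_BE + (β+1)I_B·R_E, so I_B = (1.93 − 0.7) / (4 + 151×2.2) = 0.00365 mA.
I_C = β·I_B = 150×0.00365 = 0.548 mA, and I_E = (β+1)I_B = 0.551 mA.
V_CE = V_CC − I_C·R_C − I_E·R_E = 13 − 0.548×8.2 − 0.551×2.2 = 7.3 V.
V_CE = 7.3 V > 0.2 V confirms active-region operation.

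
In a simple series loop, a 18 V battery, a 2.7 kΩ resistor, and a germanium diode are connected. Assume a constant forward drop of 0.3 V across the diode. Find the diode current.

I ≈ 6.6 mA

KVL around the loop: 18 = V_D + I·R = 0.3 + I × 2.7 kΩ.
So I = (18 − 0.3) / 2.7 kΩ = 17.7 / 2.7 = 6.56 mA.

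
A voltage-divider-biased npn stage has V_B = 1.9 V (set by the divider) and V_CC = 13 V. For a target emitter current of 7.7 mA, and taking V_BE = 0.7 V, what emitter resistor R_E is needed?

R_E ≈ 0.16 kΩ

V_E = V_B − V_BE = 1.9 − 0.7 = 1.2 V.
R_E = V_E / I_E = 1.2 / 7.7 = 0.156 kΩ.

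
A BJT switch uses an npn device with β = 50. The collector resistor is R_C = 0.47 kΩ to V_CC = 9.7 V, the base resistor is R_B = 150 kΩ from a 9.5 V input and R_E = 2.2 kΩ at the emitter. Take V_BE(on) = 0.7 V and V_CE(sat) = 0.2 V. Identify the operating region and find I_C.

Assume active. Base-emitter loop: I_B = (V_BB − V_BE)/(R_B + (β+1)R_E) = (9.5 − 0.7)/(150 + 51×2.2) = 0.0336 mA.
I_C = β·I_B = 50×0.0336 = 1.68 mA.
V_CE = V_CC − I_C·R_C − I_E·R_E = 9.7 − 1.68×0.47 − 1.71×2.2 = 5.15 V > V_CE(sat), so the active-region assumption holds.

active; I_C ≈ 1.7 mA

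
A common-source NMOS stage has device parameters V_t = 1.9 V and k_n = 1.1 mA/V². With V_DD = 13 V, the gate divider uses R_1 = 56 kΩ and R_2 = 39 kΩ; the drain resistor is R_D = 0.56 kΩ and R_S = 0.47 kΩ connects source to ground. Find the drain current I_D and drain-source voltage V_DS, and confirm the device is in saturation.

I_D ≈ 2.6 mA, V_DS ≈ 10 V

V_G = V_DD·R_2/(R_1+R_2) = 13×39/95 = 5.34 V.
Assume saturation: I_D = (k_n/2)(V_GS − V_t)² with V_GS = V_G − I_D·R_S = 5.34 − 0.47·I_D.
Substituting gives 0.121·I_D² − 2.78·I_D + 6.5 = 0, with roots I_D = 2.65 or 20.2 mA.
The root I_D = 20.2 mA gives V_GS = -4.16 V ≤ V_t, so take I_D = 2.65 mA.
Then V_GS = 4.09 V and V_DS = V_DD − I_D(R_D+R_S) = 13 − 2.65×1.03 = 10.3 V.
Saturation requires V_DS ≥ V_GS − V_t = 2.19 V; 10.3 ≥ 2.19 ✓.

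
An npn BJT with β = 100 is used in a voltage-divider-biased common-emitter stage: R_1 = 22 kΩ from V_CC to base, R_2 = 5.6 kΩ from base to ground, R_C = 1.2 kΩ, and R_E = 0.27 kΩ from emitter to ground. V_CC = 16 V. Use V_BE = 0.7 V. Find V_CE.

V_CE ≈ 4.2 V

Thevenize the base divider: V_Th = V_CC·R_2/(R_1+R_2) = 16×5.6/27.6 = 3.25 V, R_Th = R_1‖R_2 = 4.46 kΩ.
Base-emitter loop: V_Th = I_B·R_Th + V_BE + (β+1)I_B·R_E, so I_B = (3.25 − 0.7) / (4.46 + 101×0.27) = 0.0802 mA.
I_C = β·I_B = 100×0.0802 = 8.02 mA, and I_E = (β+1)I_B = 8.1 mA.
V_CE = V_CC − I_C·R_C − I_E·R_E = 16 − 8.02×1.2 − 8.1×0.27 = 4.18 V.
V_CE = 4.18 V > 0.2 V confirms active-region operation.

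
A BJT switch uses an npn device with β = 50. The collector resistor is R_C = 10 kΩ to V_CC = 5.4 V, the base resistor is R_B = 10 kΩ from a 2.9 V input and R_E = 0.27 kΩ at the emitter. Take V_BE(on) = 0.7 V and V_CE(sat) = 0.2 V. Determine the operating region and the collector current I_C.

saturation; I_C ≈ 0.5 mA

Assume active: I_B = (2.9 − 0.7)/(10 + 51×0.27) = 0.0926 mA, I_C = β·I_B = 4.63 mA.
Then V_CE = 5.4 − 4.63×10 − 4.72×0.27 = -42.2 V < 0.2 V — the active assumption fails.
Re-solve with V_CE = 0.2 V. KCL at the emitter: V_E/R_E = (V_BB−0.7−V_E)/R_B + (V_CC−0.2−V_E)/R_C, giving V_E = 0.19 V.
I_C = (V_CC − 0.2 − V_E)/R_C = (5.2 − 0.19)/10 = 0.501 mA.
Check: I_B = (2.2 − 0.19)/10 = 0.201 mA, and β·I_B = 10.1 mA > I_C, confirming saturation.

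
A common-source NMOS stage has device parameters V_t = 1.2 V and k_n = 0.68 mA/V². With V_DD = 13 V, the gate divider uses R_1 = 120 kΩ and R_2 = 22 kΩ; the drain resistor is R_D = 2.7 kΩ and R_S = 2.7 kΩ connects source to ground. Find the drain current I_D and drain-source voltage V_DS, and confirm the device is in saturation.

I_D ≈ 0.1 mA, V_DS ≈ 12 V

V_G = V_DD·R_2/(R_1+R_2) = 13×22/142 = 2.01 V.
Assume saturation: I_D = (k_n/2)(V_GS − V_t)² with V_GS = V_G − I_D·R_S = 2.01 − 2.7·I_D.
Substituting gives 2.48·I_D² − 2.49·I_D + 0.225 = 0, with roots I_D = 0.1 or 0.906 mA.
The root I_D = 0.906 mA gives V_GS = -0.433 V ≤ V_t, so take I_D = 0.1 mA.
Then V_GS = 1.74 V and V_DS = V_DD − I_D(R_D+R_S) = 13 − 0.1×5.4 = 12.5 V.
Saturation requires V_DS ≥ V_GS − V_t = 0.543 V; 12.5 ≥ 0.543 ✓.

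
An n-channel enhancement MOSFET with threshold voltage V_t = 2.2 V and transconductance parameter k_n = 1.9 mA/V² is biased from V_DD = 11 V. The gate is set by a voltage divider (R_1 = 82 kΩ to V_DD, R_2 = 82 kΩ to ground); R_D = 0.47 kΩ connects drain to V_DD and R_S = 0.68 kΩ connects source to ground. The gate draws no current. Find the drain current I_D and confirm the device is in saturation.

I_D ≈ 2.5 mA

V_G = V_DD·R_2/(R_1+R_2) = 11×82/164 = 5.5 V.
Assume saturation: I_D = (k_n/2)(V_GS − V_t)² with V_GS = V_G − I_D·R_S = 5.5 − 0.68·I_D.
Substituting gives 0.439·I_D² − 5.26·I_D + 10.3 = 0, with roots I_D = 2.48 or 9.5 mA.
The root I_D = 9.5 mA gives V_GS = -0.963 V ≤ V_t, so take I_D = 2.48 mA.
Then V_GS = 3.82 V and V_DS = V_DD − I_D(R_D+R_S) = 11 − 2.48×1.15 = 8.15 V.
Saturation requires V_DS ≥ V_GS − V_t = 1.62 V; 8.15 ≥ 1.62 ✓.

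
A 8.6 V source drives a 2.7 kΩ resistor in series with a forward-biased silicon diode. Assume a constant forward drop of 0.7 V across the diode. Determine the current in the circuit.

KVL around the loop: 8.6 = V_D + I·R = 0.7 + I × 2.7 kΩ.
So I = (8.6 − 0.7) / 2.7 kΩ = 7.9 / 2.7 = 2.93 mA.

I ≈ 2.9 mA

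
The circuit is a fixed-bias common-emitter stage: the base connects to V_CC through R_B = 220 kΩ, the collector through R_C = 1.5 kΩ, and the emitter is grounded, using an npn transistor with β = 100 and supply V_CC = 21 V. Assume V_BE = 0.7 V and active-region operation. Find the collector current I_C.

Base loop: V_CC = I_B·R_B + V_BE, so I_B = (21 − 0.7)/220 kΩ = 0.0923 mA.
In the active region I_C = β·I_B = 100 × 0.0923 = 9.23 mA.
Collector loop: V_CE = V_CC − I_C·R_C = 21 − 9.23×1.5 = 7.16 V.
Since V_CE = 7.16 V > V_CE(sat) ≈ 0.2 V, the transistor is in the active region as assumed.

I_C ≈ 9.2 mA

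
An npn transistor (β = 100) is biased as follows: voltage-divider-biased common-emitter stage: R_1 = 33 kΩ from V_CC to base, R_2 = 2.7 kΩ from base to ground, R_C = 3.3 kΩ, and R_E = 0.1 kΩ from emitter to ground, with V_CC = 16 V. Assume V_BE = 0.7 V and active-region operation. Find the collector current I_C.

Thevenize the base divider: V_Th = V_CC·R_2/(R_1+R_2) = 16×2.7/35.7 = 1.21 V, R_Th = R_1‖R_2 = 2.5 kΩ.
Base-emitter loop: V_Th = I_B·R_Th + V_BE + (β+1)I_B·R_E, so I_B = (1.21 − 0.7) / (2.5 + 101×0.1) = 0.0405 mA.
I_C = β·I_B = 100×0.0405 = 4.05 mA, and I_E = (β+1)I_B = 4.09 mA.
V_CE = V_CC − I_C·R_C − I_E·R_E = 16 − 4.05×3.3 − 4.09×0.1 = 2.23 V.
V_CE = 2.23 V > 0.2 V confirms active-region operation.

I_C ≈ 4 mA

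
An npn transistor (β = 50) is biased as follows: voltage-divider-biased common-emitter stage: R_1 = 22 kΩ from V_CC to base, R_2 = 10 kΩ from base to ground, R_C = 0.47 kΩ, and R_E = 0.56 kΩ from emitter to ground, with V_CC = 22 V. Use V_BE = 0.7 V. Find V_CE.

Thevenize the base divider: V_Th = V_CC·R_2/(R_1+R_2) = 22×10/32 = 6.88 V, R_Th = R_1‖R_2 = 6.88 kΩ.
Base-emitter loop: V_Th = I_B·R_Th + V_BE + (β+1)I_B·R_E, so I_B = (6.88 − 0.7) / (6.88 + 51×0.56) = 0.174 mA.
I_C = β·I_B = 50×0.174 = 8.71 mA, and I_E = (β+1)I_B = 8.89 mA.
V_CE = V_CC − I_C·R_C − I_E·R_E = 22 − 8.71×0.47 − 8.89×0.56 = 12.9 V.
V_CE = 12.9 V > 0.2 V confirms active-region operation.

V_CE ≈ 13 V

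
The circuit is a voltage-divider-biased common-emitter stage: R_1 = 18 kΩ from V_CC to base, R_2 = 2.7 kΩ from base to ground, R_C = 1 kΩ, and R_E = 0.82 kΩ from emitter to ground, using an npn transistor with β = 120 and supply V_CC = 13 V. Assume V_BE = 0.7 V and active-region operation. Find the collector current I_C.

Thevenize the base divider: V_Th = V_CC·R_2/(R_1+R_2) = 13×2.7/20.7 = 1.7 V, R_Th = R_1‖R_2 = 2.35 kΩ.
Base-emitter loop: V_Th = I_B·R_Th + V_BE + (β+1)I_B·R_E, so I_B = (1.7 − 0.7) / (2.35 + 121×0.82) = 0.0098 mA.
I_C = β·I_B = 120×0.0098 = 1.18 mA, and I_E = (β+1)I_B = 1.19 mA.
V_CE = V_CC − I_C·R_C − I_E·R_E = 13 − 1.18×1 − 1.19×0.82 = 10.9 V.
V_CE = 10.9 V > 0.2 V confirms active-region operation.

I_C ≈ 1.2 mA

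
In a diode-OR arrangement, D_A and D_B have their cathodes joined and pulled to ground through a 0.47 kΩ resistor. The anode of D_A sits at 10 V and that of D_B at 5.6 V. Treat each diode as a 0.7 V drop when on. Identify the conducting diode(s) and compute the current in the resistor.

Only D_A conducts; I_R ≈ 20 mA

Assume both conduct. Then node N would need to be at both 10−0.7 = 9.3 V and 5.6−0.7 = 4.9 V, which is impossible.
Assume only D_A conducts: V_N = 10 − 0.7 = 9.3 V, so I_R = 9.3/0.47 = 19.8 mA.
Check D_B: its anode-to-cathode voltage is 5.6 − 9.3 = -3.7 V < 0.7 V, so it is off. The assumption is consistent.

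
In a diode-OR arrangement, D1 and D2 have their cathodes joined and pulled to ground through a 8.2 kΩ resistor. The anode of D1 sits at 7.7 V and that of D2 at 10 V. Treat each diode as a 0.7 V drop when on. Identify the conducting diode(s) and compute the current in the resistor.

Assume both conduct. Then node N would need to be at both 7.7−0.7 = 7 V and 10−0.7 = 9.3 V, which is impossible.
Assume only D2 conducts: V_N = 10 − 0.7 = 9.3 V, so I_R = 9.3/8.2 = 1.13 mA.
Check D1: its anode-to-cathode voltage is 7.7 − 9.3 = -1.6 V < 0.7 V, so it is off. The assumption is consistent.

Only D2 conducts; I_R ≈ 1.1 mA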